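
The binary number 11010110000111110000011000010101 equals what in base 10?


11010110000111110000011000010101 in decimal = 3592357397

3592357397


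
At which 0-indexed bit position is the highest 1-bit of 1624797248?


0b1100000110110000111000001000000. Highest set bit at position 30

30


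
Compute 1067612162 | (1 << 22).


1067612162 | (1 << 22) = 1067612162 | 4194304 = 1071806466

1071806466


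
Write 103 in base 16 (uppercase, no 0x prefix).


103 = 67 hex

67


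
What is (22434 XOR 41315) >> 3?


Step 1: 22434 ^ 41315 = 63169
Step 2: 63169 >> 3 = 7896

7896


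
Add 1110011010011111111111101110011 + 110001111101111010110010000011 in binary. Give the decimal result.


1110011010011111111111101110011 + 110001111101111010110010000011 = 10100101010001111010101111110110 = 2772937718

2772937718


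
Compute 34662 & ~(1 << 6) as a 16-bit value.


34662 & ~(1 << 6) = 34598

34598


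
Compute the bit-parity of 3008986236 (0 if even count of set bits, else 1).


0b10110011010110010111110001111100 has 19 ones => parity 1

1


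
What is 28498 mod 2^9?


28498 & 511 = 338

338


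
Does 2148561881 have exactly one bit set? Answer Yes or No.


0b10000000000100000111001111011001. Multiple bits set => No

No


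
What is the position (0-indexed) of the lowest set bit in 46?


0b101110. Lowest set bit at position 1

1


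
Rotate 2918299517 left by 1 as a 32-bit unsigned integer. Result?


Rotate 0b10101101111100011011011101111101 left by 1 (32-bit) = 0b1011011111000110110111011111011 = 1541631739

1541631739


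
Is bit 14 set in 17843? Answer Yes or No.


0b100010110110011, bit 14 = 1. Yes

Yes


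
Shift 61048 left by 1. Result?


0b1110111001111000 << 1 = 0b11101110011110000 = 122096

122096


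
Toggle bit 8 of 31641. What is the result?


31641 ^ (1 << 8) = 31641 ^ 256 = 31385

31385


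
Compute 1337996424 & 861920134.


0b1001111110000000011010010001000 & 0b110011010111111101101110000110 = 0b11010000000001000010000000 = 54530176

54530176


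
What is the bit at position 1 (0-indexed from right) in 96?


0b1100000, position 1 = 0

0


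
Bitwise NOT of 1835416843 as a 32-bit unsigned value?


~0b1101101011001100011110100001011 = 0b10010010100110011100001011110100 = 2459550452 (32-bit unsigned)

2459550452


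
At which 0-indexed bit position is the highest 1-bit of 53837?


0b1101001001001101. Highest set bit at position 15

15


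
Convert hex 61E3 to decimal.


61E3 hex = 25059 decimal

25059


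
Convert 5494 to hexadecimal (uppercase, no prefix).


5494 = 1576 hex

1576


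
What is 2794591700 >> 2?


0b10100110100100100001010111010100 >> 2 = 0b101001101001001000010101110101 = 698647925

698647925


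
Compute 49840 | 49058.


0b1100001010110000 | 0b1011111110100010 = 0b1111111110110010 = 65458

65458


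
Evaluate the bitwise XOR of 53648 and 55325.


0b1101000110010000 ^ 0b1101100000011101 = 0b100110001101 = 2445

2445


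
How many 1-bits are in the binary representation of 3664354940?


0b11011010011010011001111001111100 has 19 set bits

19


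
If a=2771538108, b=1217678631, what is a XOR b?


2771538108 ^ 1217678631 = 3987086747

3987086747


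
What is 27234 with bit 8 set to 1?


27234 | (1 << 8) = 27234 | 256 = 27490

27490


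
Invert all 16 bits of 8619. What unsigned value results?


8619 ^ 65535 = 56916

56916


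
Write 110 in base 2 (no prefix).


110 = 1101110 in binary

1101110


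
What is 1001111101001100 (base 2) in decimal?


1001111101001100 in decimal = 40780

40780


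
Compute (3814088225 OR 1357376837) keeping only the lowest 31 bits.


Step 1: 3814088225 | 1357376837 = 4093116261
Step 2: 4093116261 & 2147483647 = 1945632613

1945632613


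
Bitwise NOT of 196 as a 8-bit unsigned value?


~0b11000100 = 0b111011 = 59 (8-bit unsigned)

59


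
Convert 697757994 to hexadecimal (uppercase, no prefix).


697757994 = 2996F12A hex

2996F12A


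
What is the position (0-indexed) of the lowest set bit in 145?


0b10010001. Lowest set bit at position 0

0


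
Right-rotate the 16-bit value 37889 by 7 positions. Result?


Rotate 0b1001010000000001 right by 7 (16-bit) = 0b1100101000 = 808

808


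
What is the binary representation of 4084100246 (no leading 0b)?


4084100246 = 11110011011011100110110010010110 in binary

11110011011011100110110010010110


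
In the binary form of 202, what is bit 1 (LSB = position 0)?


0b11001010, position 1 = 1

1


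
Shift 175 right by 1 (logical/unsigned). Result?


0b10101111 >> 1 = 0b1010111 = 87

87


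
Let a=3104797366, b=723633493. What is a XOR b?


3104797366 ^ 723633493 = 2452535267

2452535267


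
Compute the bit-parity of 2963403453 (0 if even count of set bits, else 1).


0b10110000101000011111001010111101 has 17 ones => parity 1

1


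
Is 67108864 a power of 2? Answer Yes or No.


0b100000000000000000000000000. Only one bit set => Yes

Yes


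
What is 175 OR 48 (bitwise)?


0b10101111 | 0b110000 = 0b10111111 = 191

191


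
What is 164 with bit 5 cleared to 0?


164 & ~(1 << 5) = 132

132


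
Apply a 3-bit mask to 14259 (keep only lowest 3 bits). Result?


14259 & 7 = 3

3


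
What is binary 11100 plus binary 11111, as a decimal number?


11100 + 11111 = 111011 = 59

59


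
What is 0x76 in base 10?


76 hex = 118 decimal

118


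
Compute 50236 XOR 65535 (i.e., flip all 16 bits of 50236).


50236 ^ 65535 = 15299

15299


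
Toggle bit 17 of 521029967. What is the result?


521029967 ^ (1 << 17) = 521029967 ^ 131072 = 520898895

520898895


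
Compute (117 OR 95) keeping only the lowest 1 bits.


Step 1: 117 | 95 = 127
Step 2: 127 & 1 = 1

1


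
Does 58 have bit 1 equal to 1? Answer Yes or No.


0b111010, bit 1 = 1. Yes

Yes


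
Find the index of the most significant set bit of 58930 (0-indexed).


0b1110011000110010. Highest set bit at position 15

15


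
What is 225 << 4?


0b11100001 << 4 = 0b111000010000 = 3600

3600


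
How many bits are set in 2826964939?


0b10101000100000000000111111001011 has 13 set bits

13


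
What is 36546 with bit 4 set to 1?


36546 | (1 << 4) = 36546 | 16 = 36562

36562


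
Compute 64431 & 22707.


0b1111101110101111 & 0b101100010110011 = 0b101100010100011 = 22691

22691


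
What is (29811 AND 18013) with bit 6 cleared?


Step 1: 29811 & 18013 = 17489
Step 2: 17489 & ~(1 << 6) = 17425

17425


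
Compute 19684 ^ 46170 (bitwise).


0b100110011100100 ^ 0b1011010001011010 = 0b1111100010111110 = 63678

63678


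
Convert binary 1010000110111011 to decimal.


1010000110111011 in decimal = 41403

41403


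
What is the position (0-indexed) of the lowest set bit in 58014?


0b1110001010011110. Lowest set bit at position 1

1


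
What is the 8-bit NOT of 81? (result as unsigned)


~0b1010001 = 0b10101110 = 174 (8-bit unsigned)

174


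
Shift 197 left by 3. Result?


0b11000101 << 3 = 0b11000101000 = 1576

1576


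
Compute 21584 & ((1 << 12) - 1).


21584 & 4095 = 1104

1104


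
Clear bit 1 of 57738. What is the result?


57738 & ~(1 << 1) = 57736

57736


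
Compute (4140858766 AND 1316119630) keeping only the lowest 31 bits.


Step 1: 4140858766 & 1316119630 = 1179673614
Step 2: 1179673614 & 2147483647 = 1179673614

1179673614


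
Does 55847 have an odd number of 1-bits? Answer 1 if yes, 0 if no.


0b1101101000100111 has 9 ones => parity 1

1


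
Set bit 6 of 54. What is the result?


54 | (1 << 6) = 54 | 64 = 118

118


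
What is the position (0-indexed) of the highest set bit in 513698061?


0b11110100111100110100100001101. Highest set bit at position 28

28


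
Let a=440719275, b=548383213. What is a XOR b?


440719275 ^ 548383213 = 988511814

988511814


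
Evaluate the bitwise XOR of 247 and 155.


0b11110111 ^ 0b10011011 = 0b1101100 = 108

108


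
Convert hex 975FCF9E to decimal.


975FCF9E hex = 2539638686 decimal

2539638686


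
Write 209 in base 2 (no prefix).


209 = 11010001 in binary

11010001


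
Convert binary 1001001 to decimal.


1001001 in decimal = 73

73


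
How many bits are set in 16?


0b10000 has 1 set bits

1


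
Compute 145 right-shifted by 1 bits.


0b10010001 >> 1 = 0b1001000 = 72

72


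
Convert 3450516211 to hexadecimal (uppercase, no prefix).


3450516211 = CDAAB2F3 hex

CDAAB2F3


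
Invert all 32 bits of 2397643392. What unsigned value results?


2397643392 ^ 4294967295 = 1897323903

1897323903


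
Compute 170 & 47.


0b10101010 & 0b101111 = 0b101010 = 42

42


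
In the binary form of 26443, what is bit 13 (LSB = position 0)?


0b110011101001011, position 13 = 1

1


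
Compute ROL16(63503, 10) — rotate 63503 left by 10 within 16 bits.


Rotate 0b1111100000001111 left by 10 (16-bit) = 0b11111111100000 = 16352

16352


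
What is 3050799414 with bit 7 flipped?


3050799414 ^ (1 << 7) = 3050799414 ^ 128 = 3050799542

3050799542


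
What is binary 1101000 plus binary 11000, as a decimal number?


1101000 + 11000 = 10000000 = 128

128


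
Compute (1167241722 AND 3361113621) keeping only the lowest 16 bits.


Step 1: 1167241722 & 3361113621 = 1074954256
Step 2: 1074954256 & 65535 = 32784

32784


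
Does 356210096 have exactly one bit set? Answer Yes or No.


0b10101001110110101010110110000. Multiple bits set => No

No


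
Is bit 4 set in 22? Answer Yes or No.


0b10110, bit 4 = 1. Yes

Yes


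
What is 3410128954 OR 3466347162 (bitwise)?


0b11001011010000100111000000111010 | 0b11001110100111000100001010011010 = 0b11001111110111100111001010111010 = 3487462074

3487462074


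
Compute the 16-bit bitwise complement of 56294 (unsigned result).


~0b1101101111100110 = 0b10010000011001 = 9241 (16-bit unsigned)

9241


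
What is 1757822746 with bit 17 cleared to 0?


1757822746 & ~(1 << 17) = 1757691674

1757691674


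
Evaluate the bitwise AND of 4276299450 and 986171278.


0b11111110111000110010011010111010 & 0b111010110001111100011110001110 = 0b111010110000110000011010001010 = 985859722

985859722


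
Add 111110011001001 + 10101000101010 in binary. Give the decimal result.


111110011001001 + 10101000101010 = 1010011011110011 = 42739

42739


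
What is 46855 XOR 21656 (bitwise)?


0b1011011100000111 ^ 0b101010010011000 = 0b1110001110011111 = 58271

58271


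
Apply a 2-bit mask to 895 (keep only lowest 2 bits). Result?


895 & 3 = 3

3


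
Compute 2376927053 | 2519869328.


0b10001101101011010000011101001101 | 0b10010110001100100010011110010000 = 0b10011111101111110010011111011101 = 2680104925

2680104925


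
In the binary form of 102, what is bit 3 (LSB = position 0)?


0b1100110, position 3 = 0

0


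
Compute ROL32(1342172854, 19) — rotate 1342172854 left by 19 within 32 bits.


Rotate 0b1001111111111111110111010110110 left by 19 (32-bit) = 0b1110101101100100111111111111111 = 1974632447

1974632447


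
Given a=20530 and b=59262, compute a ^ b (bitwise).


20530 ^ 59262 = 46924

46924


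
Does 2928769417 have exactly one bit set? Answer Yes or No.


0b10101110100100010111100110001001. Multiple bits set => No

No


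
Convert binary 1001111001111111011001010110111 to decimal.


1001111001111111011001010110111 in decimal = 1329574583

1329574583


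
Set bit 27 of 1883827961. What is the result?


1883827961 | (1 << 27) = 1883827961 | 134217728 = 2018045689

2018045689


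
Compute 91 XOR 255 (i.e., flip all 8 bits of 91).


91 ^ 255 = 164

164


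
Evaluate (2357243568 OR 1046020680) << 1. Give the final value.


Step 1: 2357243568 | 1046020680 = 3201937144
Step 2: 3201937144 << 1 = 6403874288

6403874288


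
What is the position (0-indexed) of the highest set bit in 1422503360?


0b1010100110010011010110111000000. Highest set bit at position 30

30


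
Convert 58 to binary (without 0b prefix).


58 = 111010 in binary

111010


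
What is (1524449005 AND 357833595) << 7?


Step 1: 1524449005 & 357833595 = 273947241
Step 2: 273947241 << 7 = 35065246848

35065246848


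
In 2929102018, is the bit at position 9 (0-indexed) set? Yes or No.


0b10101110100101101000110011000010, bit 9 = 0. No

No


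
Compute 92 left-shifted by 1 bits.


0b1011100 << 1 = 0b10111000 = 184

184


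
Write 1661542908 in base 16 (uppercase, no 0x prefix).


1661542908 = 630921FC hex

630921FC


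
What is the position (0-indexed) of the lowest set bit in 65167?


0b1111111010001111. Lowest set bit at position 0

0


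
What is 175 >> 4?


0b10101111 >> 4 = 0b1010 = 10

10


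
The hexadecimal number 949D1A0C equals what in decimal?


949D1A0C hex = 2493323788 decimal

2493323788


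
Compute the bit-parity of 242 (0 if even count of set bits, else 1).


0b11110010 has 5 ones => parity 1

1


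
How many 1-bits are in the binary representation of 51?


0b110011 has 4 set bits

4


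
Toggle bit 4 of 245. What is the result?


245 ^ (1 << 4) = 245 ^ 16 = 229

229


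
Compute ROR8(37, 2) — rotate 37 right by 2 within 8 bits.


Rotate 0b100101 right by 2 (8-bit) = 0b1001001 = 73

73


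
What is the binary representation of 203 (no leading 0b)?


203 = 11001011 in binary

11001011


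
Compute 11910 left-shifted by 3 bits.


0b10111010000110 << 3 = 0b10111010000110000 = 95280

95280


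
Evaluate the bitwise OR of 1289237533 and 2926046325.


0b1001100110110000011010000011101 | 0b10101110011001111110110001110101 = 0b11101110111111111111110001111101 = 4009753725

4009753725


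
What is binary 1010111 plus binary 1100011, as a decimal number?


1010111 + 1100011 = 10111010 = 186

186


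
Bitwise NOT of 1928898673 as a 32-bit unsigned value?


~0b1110010111110001010100001110001 = 0b10001101000001110101011110001110 = 2366068622 (32-bit unsigned)

2366068622


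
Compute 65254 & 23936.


0b1111111011100110 & 0b101110110000000 = 0b101110010000000 = 23680

23680


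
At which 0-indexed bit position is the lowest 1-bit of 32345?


0b111111001011001. Lowest set bit at position 0

0


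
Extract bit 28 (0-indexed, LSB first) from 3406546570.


0b11001011000010111100011010001010, position 28 = 0

0


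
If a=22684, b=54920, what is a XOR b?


22684 ^ 54920 = 36372

36372


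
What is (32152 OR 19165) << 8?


Step 1: 32152 | 19165 = 32733
Step 2: 32733 << 8 = 8379648

8379648


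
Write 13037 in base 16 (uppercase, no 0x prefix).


13037 = 32ED hex

32ED


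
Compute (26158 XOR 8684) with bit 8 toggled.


Step 1: 26158 ^ 8684 = 18370
Step 2: 18370 ^ (1 << 8) = 18370 ^ 256 = 18114

18114


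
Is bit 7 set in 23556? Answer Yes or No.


0b101110000000100, bit 7 = 0. No

No


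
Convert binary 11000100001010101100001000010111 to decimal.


11000100001010101100001000010111 in decimal = 3291136535

3291136535


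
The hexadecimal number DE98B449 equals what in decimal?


DE98B449 hex = 3734549577 decimal

3734549577


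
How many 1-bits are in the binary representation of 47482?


0b1011100101111010 has 10 set bits

10


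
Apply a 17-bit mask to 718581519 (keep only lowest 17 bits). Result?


718581519 & 131071 = 44815

44815


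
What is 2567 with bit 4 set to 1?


2567 | (1 << 4) = 2567 | 16 = 2583

2583


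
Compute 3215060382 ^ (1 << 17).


3215060382 ^ (1 << 17) = 3215060382 ^ 131072 = 3215191454

3215191454


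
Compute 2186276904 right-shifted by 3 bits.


0b10000010010011111111000000101000 >> 3 = 0b10000010010011111111000000101 = 273284613

273284613


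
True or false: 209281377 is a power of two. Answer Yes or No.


0b1100011110010110000101100001. Multiple bits set => No

No


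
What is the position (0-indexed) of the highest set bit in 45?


0b101101. Highest set bit at position 5

5


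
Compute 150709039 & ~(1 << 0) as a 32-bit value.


150709039 & ~(1 << 0) = 150709038

150709038


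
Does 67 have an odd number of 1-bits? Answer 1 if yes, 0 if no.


0b1000011 has 3 ones => parity 1

1


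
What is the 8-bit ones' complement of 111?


111 ^ 255 = 144

144


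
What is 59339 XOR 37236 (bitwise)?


0b1110011111001011 ^ 0b1001000101110100 = 0b111011010111111 = 30399

30399


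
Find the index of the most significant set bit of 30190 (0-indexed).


0b111010111101110. Highest set bit at position 14

14


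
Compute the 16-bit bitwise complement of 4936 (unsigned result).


~0b1001101001000 = 0b1110110010110111 = 60599 (16-bit unsigned)

60599


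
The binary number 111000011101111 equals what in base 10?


111000011101111 in decimal = 28911

28911


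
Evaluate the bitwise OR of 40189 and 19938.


0b1001110011111101 | 0b100110111100010 = 0b1101110111111111 = 56831

56831


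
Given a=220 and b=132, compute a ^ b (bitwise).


220 ^ 132 = 88

88


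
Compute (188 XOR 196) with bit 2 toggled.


Step 1: 188 ^ 196 = 120
Step 2: 120 ^ (1 << 2) = 120 ^ 4 = 124

124


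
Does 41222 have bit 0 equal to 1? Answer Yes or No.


0b1010000100000110, bit 0 = 0. No

No


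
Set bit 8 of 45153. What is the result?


45153 | (1 << 8) = 45153 | 256 = 45409

45409


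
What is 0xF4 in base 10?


F4 hex = 244 decimal

244


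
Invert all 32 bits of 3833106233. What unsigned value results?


3833106233 ^ 4294967295 = 461861062

461861062


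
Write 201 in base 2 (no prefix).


201 = 11001001 in binary

11001001


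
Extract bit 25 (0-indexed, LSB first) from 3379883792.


0b11001001011101001110111100010000, position 25 = 0

0


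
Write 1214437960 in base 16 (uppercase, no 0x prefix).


1214437960 = 4862DA48 hex

4862DA48


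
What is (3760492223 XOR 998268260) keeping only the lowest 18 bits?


Step 1: 3760492223 ^ 998268260 = 3685012443
Step 2: 3685012443 & 262143 = 54235

54235


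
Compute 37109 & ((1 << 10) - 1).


37109 & 1023 = 245

245


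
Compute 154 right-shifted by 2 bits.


0b10011010 >> 2 = 0b100110 = 38

38


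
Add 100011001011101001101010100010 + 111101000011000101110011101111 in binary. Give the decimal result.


100011001011101001101010100010 + 111101000011000101110011101111 = 1100000001110101111011110010001 = 1614477201

1614477201


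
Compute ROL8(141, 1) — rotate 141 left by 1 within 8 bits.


Rotate 0b10001101 left by 1 (8-bit) = 0b11011 = 27

27


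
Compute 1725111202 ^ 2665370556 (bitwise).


0b1100110110100110001101110100010 ^ 0b10011110110111100101001110111100 = 0b11111000000011010100100000011110 = 4161619998

4161619998


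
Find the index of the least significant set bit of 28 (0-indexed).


0b11100. Lowest set bit at position 2

2


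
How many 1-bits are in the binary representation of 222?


0b11011110 has 6 set bits

6


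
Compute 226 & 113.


0b11100010 & 0b1110001 = 0b1100000 = 96

96


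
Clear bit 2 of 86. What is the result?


86 & ~(1 << 2) = 82

82


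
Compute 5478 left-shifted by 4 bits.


0b1010101100110 << 4 = 0b10101011001100000 = 87648

87648


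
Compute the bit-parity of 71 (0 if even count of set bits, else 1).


0b1000111 has 4 ones => parity 0

0


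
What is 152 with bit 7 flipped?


152 ^ (1 << 7) = 152 ^ 128 = 24

24


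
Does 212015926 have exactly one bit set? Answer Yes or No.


0b1100101000110001101100110110. Multiple bits set => No

No


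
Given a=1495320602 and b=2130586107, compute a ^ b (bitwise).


1495320602 ^ 2130586107 = 668918241

668918241


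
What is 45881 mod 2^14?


45881 & 16383 = 13113

13113


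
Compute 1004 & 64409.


0b1111101100 & 0b1111101110011001 = 0b1110001000 = 904

904


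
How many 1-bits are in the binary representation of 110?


0b1101110 has 5 set bits

5


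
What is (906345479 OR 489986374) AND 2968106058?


Step 1: 906345479 | 489986374 = 1060486471
Step 2: 1060486471 & 2968106058 = 807515202

807515202


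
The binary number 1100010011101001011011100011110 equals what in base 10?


1100010011101001011011100011110 in decimal = 1651816222

1651816222


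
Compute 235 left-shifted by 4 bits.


0b11101011 << 4 = 0b111010110000 = 3760

3760


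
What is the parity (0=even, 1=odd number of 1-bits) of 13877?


0b11011000110101 has 8 ones => parity 0

0


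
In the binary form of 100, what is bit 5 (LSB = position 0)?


0b1100100, position 5 = 1

1


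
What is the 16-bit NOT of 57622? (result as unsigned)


~0b1110000100010110 = 0b1111011101001 = 7913 (16-bit unsigned)

7913


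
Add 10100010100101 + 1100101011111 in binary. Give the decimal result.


10100010100101 + 1100101011111 = 100001000000100 = 16900

16900


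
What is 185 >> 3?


0b10111001 >> 3 = 0b10111 = 23

23


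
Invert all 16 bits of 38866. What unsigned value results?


38866 ^ 65535 = 26669

26669


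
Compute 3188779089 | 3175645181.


0b10111110000100001110100001010001 | 0b10111101010010000111111111111101 = 0b10111111010110001111111111111101 = 3210280957

3210280957


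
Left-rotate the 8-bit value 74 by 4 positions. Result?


Rotate 0b1001010 left by 4 (8-bit) = 0b10100100 = 164

164


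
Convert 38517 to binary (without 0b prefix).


38517 = 1001011001110101 in binary

1001011001110101


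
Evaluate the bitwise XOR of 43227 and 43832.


0b1010100011011011 ^ 0b1010101100111000 = 0b1111100011 = 995

995


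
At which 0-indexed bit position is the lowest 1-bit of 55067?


0b1101011100011011. Lowest set bit at position 0

0


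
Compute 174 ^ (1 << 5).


174 ^ (1 << 5) = 174 ^ 32 = 142

142


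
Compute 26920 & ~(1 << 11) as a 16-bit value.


26920 & ~(1 << 11) = 24872

24872


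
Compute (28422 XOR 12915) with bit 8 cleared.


Step 1: 28422 ^ 12915 = 23925
Step 2: 23925 & ~(1 << 8) = 23669

23669


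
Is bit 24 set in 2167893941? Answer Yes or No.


0b10000001001101110110111110110101, bit 24 = 1. Yes

Yes


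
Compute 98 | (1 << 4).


98 | (1 << 4) = 98 | 16 = 114

114


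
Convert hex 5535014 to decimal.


5535014 hex = 89346068 decimal

89346068


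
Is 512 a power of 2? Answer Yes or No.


0b1000000000. Only one bit set => Yes

Yes


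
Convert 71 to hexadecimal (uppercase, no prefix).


71 = 47 hex

47


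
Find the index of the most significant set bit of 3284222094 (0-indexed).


0b11000011110000010100000010001110. Highest set bit at position 31

31


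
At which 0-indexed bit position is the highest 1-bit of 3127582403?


0b10111010011010110001111011000011. Highest set bit at position 31

31


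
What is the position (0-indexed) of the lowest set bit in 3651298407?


0b11011001101000100110010001100111. Lowest set bit at position 0

0


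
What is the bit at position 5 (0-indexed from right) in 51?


0b110011, position 5 = 1

1


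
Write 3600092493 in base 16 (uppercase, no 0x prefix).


3600092493 = D6950D4D hex

D6950D4D


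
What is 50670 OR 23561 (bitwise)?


0b1100010111101110 | 0b101110000001001 = 0b1101110111101111 = 56815

56815


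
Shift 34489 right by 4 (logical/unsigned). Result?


0b1000011010111001 >> 4 = 0b100001101011 = 2155

2155


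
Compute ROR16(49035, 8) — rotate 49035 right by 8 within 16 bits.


Rotate 0b1011111110001011 right by 8 (16-bit) = 0b1000101110111111 = 35775

35775


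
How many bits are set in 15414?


0b11110000110110 has 8 set bits

8


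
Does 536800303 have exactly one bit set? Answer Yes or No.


0b11111111111101110110000101111. Multiple bits set => No

No


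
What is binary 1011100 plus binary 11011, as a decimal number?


1011100 + 11011 = 1110111 = 119

119


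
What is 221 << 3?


0b11011101 << 3 = 0b11011101000 = 1768

1768


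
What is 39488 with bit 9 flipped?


39488 ^ (1 << 9) = 39488 ^ 512 = 38976

38976


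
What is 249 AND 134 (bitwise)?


0b11111001 & 0b10000110 = 0b10000000 = 128

128


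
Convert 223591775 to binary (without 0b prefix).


223591775 = 1101010100111011110101011111 in binary

1101010100111011110101011111


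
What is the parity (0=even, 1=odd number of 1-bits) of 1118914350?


0b1000010101100010100011100101110 has 14 ones => parity 0

0


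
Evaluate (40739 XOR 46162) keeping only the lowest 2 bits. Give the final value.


Step 1: 40739 ^ 46162 = 11121
Step 2: 11121 & 3 = 1

1


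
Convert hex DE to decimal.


DE hex = 222 decimal

222


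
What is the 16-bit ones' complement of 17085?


17085 ^ 65535 = 48450

48450


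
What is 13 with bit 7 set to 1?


13 | (1 << 7) = 13 | 128 = 141

141


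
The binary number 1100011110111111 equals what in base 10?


1100011110111111 in decimal = 51135

51135


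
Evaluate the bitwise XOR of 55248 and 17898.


0b1101011111010000 ^ 0b100010111101010 = 0b1001001000111010 = 37434

37434


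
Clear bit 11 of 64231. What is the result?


64231 & ~(1 << 11) = 62183

62183


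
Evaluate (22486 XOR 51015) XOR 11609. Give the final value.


Step 1: 22486 ^ 51015 = 37009
Step 2: 37009 ^ 11609 = 48584

48584


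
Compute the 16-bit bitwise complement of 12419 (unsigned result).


~0b11000010000011 = 0b1100111101111100 = 53116 (16-bit unsigned)

53116


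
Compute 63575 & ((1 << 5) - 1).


63575 & 31 = 23

23


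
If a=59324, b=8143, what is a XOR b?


59324 ^ 8143 = 63603

63603


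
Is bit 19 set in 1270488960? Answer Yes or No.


0b1001011101110100001111110000000, bit 19 = 1. Yes

Yes


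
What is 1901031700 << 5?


0b1110001010011110111000100010100 << 5 = 0b111000101001111011100010001010000000 = 60833014400

60833014400


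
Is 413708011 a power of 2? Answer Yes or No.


0b11000101010001010111011101011. Multiple bits set => No

No


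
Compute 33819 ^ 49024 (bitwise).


0b1000010000011011 ^ 0b1011111110000000 = 0b11101110011011 = 15259

15259


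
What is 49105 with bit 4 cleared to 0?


49105 & ~(1 << 4) = 49089

49089


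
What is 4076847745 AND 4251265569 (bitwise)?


0b11110010111111111100001010000001 & 0b11111101011001010010101000100001 = 0b11110000011001010000001000000001 = 4033151489

4033151489


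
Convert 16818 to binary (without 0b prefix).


16818 = 100000110110010 in binary

100000110110010


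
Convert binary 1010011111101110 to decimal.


1010011111101110 in decimal = 42990

42990


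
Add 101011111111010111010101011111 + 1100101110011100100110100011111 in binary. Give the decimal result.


101011111111010111010101011111 + 1100101110011100100110100011111 = 10010001110010111100001001111110 = 2446049918

2446049918


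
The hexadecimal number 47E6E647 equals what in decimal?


47E6E647 hex = 1206314567 decimal

1206314567


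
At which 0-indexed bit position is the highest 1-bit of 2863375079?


0b10101010101010111010001011100111. Highest set bit at position 31

31


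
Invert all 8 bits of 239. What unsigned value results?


239 ^ 255 = 16

16


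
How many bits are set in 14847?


0b11100111111111 has 12 set bits

12


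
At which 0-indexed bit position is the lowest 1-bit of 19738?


0b100110100011010. Lowest set bit at position 1

1


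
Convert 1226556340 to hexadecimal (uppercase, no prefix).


1226556340 = 491BC3B4 hex

491BC3B4


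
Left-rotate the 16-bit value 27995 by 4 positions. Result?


Rotate 0b110110101011011 left by 4 (16-bit) = 0b1101010110110110 = 54710

54710


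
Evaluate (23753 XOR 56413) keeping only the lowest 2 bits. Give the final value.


Step 1: 23753 ^ 56413 = 32916
Step 2: 32916 & 3 = 0

0


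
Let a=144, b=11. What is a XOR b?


144 ^ 11 = 155

155


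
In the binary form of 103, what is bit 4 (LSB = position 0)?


0b1100111, position 4 = 0

0


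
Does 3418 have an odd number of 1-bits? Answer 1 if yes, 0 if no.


0b110101011010 has 7 ones => parity 1

1


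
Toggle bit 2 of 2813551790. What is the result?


2813551790 ^ (1 << 2) = 2813551790 ^ 4 = 2813551786

2813551786


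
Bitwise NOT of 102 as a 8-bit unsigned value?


~0b1100110 = 0b10011001 = 153 (8-bit unsigned)

153


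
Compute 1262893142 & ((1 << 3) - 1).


1262893142 & 7 = 6

6


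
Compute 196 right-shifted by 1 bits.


0b11000100 >> 1 = 0b1100010 = 98

98


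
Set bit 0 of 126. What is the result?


126 | (1 << 0) = 126 | 1 = 127

127


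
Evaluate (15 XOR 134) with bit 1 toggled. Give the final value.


Step 1: 15 ^ 134 = 137
Step 2: 137 ^ (1 << 1) = 137 ^ 2 = 139

139


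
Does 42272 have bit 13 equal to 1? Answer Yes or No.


0b1010010100100000, bit 13 = 1. Yes

Yes


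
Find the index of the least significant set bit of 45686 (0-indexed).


0b1011001001110110. Lowest set bit at position 1

1


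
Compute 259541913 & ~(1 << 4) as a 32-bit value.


259541913 & ~(1 << 4) = 259541897

259541897


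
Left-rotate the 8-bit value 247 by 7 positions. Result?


Rotate 0b11110111 left by 7 (8-bit) = 0b11111011 = 251

251


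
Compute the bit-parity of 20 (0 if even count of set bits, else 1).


0b10100 has 2 ones => parity 0

0


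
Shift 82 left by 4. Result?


0b1010010 << 4 = 0b10100100000 = 1312

1312


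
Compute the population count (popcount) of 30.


0b11110 has 4 set bits

4


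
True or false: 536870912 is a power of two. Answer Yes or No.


0b100000000000000000000000000000. Only one bit set => Yes

Yes


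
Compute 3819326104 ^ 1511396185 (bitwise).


0b11100011101001100100101010011000 ^ 0b1011010000101100001001101011001 = 0b10111001101100000101100111000001 = 3115342273

3115342273


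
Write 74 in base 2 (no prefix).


74 = 1001010 in binary

1001010


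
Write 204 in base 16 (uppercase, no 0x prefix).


204 = CC hex

CC


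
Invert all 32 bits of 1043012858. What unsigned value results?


1043012858 ^ 4294967295 = 3251954437

3251954437


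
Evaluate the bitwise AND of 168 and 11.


0b10101000 & 0b1011 = 0b1000 = 8

8


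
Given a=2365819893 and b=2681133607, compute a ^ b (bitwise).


2365819893 ^ 2681133607 = 315445714

315445714


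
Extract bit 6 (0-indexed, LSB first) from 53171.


0b1100111110110011, position 6 = 0

0


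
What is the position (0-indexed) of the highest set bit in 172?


0b10101100. Highest set bit at position 7

7


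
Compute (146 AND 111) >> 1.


Step 1: 146 & 111 = 2
Step 2: 2 >> 1 = 1

1


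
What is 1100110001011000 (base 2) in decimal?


1100110001011000 in decimal = 52312

52312


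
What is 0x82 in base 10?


82 hex = 130 decimal

130


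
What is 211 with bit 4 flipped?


211 ^ (1 << 4) = 211 ^ 16 = 195

195


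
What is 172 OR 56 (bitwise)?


0b10101100 | 0b111000 = 0b10111100 = 188

188


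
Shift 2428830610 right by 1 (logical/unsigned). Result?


0b10010000110001010000001110010010 >> 1 = 0b1001000011000101000000111001001 = 1214415305

1214415305


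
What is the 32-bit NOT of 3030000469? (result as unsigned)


~0b10110100100110100010001101010101 = 0b1001011011001011101110010101010 = 1264966826 (32-bit unsigned)

1264966826


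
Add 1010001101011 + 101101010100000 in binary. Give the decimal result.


1010001101011 + 101101010100000 = 110111100001011 = 28427

28427


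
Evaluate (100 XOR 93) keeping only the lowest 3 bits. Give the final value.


Step 1: 100 ^ 93 = 57
Step 2: 57 & 7 = 1

1


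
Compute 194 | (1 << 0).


194 | (1 << 0) = 194 | 1 = 195

195


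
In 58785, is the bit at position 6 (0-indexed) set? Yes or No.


0b1110010110100001, bit 6 = 0. No

No


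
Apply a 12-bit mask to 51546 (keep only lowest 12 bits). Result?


51546 & 4095 = 2394

2394


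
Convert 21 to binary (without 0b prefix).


21 = 10101 in binary

10101


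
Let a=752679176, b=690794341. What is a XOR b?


752679176 ^ 690794341 = 99636845

99636845


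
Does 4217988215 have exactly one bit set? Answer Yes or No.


0b11111011011010010110010001110111. Multiple bits set => No

No


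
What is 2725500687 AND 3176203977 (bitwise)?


0b10100010011100111101011100001111 & 0b10111101010100010000011011001001 = 0b10100000010100010000011000001001 = 2689664521

2689664521


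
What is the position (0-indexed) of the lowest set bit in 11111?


0b10101101100111. Lowest set bit at position 0

0


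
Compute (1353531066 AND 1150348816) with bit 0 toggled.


Step 1: 1353531066 & 1150348816 = 1082142224
Step 2: 1082142224 ^ (1 << 0) = 1082142224 ^ 1 = 1082142225

1082142225


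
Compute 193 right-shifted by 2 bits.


0b11000001 >> 2 = 0b110000 = 48

48


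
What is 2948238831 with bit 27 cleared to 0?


2948238831 & ~(1 << 27) = 2814021103

2814021103


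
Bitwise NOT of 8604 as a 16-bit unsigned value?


~0b10000110011100 = 0b1101111001100011 = 56931 (16-bit unsigned)

56931


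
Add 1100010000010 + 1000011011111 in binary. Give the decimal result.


1100010000010 + 1000011011111 = 10100101100001 = 10593

10593


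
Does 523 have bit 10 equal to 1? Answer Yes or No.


0b1000001011, bit 10 = 0. No

No


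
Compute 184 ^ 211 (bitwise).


0b10111000 ^ 0b11010011 = 0b1101011 = 107

107


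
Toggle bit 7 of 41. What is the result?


41 ^ (1 << 7) = 41 ^ 128 = 169

169


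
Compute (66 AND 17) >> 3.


Step 1: 66 & 17 = 0
Step 2: 0 >> 3 = 0

0


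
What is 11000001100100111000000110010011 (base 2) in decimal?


11000001100100111000000110010011 in decimal = 3247669651

3247669651


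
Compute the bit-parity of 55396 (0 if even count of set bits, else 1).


0b1101100001100100 has 7 ones => parity 1

1


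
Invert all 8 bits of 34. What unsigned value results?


34 ^ 255 = 221

221


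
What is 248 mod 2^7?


248 & 127 = 120

120


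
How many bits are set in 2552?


0b100111111000 has 7 set bits

7


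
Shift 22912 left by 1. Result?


0b101100110000000 << 1 = 0b1011001100000000 = 45824

45824


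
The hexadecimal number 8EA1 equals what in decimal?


8EA1 hex = 36513 decimal

36513


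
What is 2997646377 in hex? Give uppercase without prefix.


2997646377 = B2AC7429 hex

B2AC7429


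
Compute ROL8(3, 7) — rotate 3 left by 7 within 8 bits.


Rotate 0b11 left by 7 (8-bit) = 0b10000001 = 129

129


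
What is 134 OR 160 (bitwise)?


0b10000110 | 0b10100000 = 0b10100110 = 166

166


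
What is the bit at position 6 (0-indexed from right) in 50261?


0b1100010001010101, position 6 = 1

1


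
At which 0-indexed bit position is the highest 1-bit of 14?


0b1110. Highest set bit at position 3

3


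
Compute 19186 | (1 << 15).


19186 | (1 << 15) = 19186 | 32768 = 51954

51954


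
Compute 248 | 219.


0b11111000 | 0b11011011 = 0b11111011 = 251

251


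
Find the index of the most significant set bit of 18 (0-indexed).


0b10010. Highest set bit at position 4

4


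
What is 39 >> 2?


0b100111 >> 2 = 0b1001 = 9

9


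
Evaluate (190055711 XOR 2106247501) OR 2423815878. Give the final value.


Step 1: 190055711 ^ 2106247501 = 1994312786
Step 2: 1994312786 | 2423815878 = 4143906518

4143906518


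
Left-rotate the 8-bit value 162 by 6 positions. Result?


Rotate 0b10100010 left by 6 (8-bit) = 0b10101000 = 168

168


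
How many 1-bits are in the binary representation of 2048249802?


0b1111010000101011100111111001010 has 18 set bits

18


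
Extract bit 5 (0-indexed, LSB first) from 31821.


0b111110001001101, position 5 = 0

0


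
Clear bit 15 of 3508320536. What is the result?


3508320536 & ~(1 << 15) = 3508287768

3508287768


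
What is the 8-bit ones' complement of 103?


103 ^ 255 = 152

152


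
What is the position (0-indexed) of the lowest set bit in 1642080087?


0b1100001111000000010011101010111. Lowest set bit at position 0

0


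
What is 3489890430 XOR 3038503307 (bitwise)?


0b11010000000000111000000001111110 ^ 0b10110101000110111110000110001011 = 0b1100101000110000110000111110101 = 1696096757

1696096757


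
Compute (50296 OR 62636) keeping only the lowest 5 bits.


Step 1: 50296 | 62636 = 62716
Step 2: 62716 & 31 = 28

28


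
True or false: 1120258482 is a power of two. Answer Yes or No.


0b1000010110001011100100110110010. Multiple bits set => No

No


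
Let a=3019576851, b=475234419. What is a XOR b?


3019576851 ^ 475234419 = 2947061344

2947061344


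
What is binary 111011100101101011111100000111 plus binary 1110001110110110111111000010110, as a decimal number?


111011100101101011111100000111 + 1110001110110110111111000010110 = 10101101011100100011110100011101 = 2909945117

2909945117


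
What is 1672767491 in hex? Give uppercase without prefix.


1672767491 = 63B46803 hex

63B46803


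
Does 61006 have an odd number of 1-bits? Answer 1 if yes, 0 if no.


0b1110111001001110 has 10 ones => parity 0

0


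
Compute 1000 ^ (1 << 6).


1000 ^ (1 << 6) = 1000 ^ 64 = 936

936


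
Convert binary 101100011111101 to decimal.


101100011111101 in decimal = 22781

22781


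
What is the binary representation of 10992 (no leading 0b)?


10992 = 10101011110000 in binary

10101011110000


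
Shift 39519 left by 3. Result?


0b1001101001011111 << 3 = 0b1001101001011111000 = 316152

316152


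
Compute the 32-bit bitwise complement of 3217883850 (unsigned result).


~0b10111111110011010000001011001010 = 0b1000000001100101111110100110101 = 1077083445 (32-bit unsigned)

1077083445


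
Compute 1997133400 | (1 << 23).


1997133400 | (1 << 23) = 1997133400 | 8388608 = 2005522008

2005522008


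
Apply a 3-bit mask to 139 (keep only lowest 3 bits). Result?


139 & 7 = 3

3


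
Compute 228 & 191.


0b11100100 & 0b10111111 = 0b10100100 = 164

164


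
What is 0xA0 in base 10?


A0 hex = 160 decimal

160


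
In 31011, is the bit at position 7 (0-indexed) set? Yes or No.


0b111100100100011, bit 7 = 0. No

No


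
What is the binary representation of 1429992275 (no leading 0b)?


1429992275 = 1010101001110111111001101010011 in binary

1010101001110111111001101010011


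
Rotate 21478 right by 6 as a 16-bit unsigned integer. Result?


Rotate 0b101001111100110 right by 6 (16-bit) = 0b1001100101001111 = 39247

39247


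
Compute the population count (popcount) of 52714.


0b1100110111101010 has 10 set bits

10


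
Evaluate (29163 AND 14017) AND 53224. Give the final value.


Step 1: 29163 & 14017 = 12481
Step 2: 12481 & 53224 = 192

192


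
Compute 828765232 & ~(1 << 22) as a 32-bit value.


828765232 & ~(1 << 22) = 824570928

824570928
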